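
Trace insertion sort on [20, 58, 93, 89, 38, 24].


Initial: [20, 58, 93, 89, 38, 24]
Insert 58: [20, 58, 93, 89, 38, 24]
Insert 93: [20, 58, 93, 89, 38, 24]
Insert 89: [20, 58, 89, 93, 38, 24]
Insert 38: [20, 38, 58, 89, 93, 24]
Insert 24: [20, 24, 38, 58, 89, 93]

Sorted: [20, 24, 38, 58, 89, 93]


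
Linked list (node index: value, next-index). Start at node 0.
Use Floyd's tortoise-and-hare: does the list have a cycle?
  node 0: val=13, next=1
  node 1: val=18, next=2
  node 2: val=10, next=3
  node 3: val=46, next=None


Floyd's tortoise (slow, +1) and hare (fast, +2):
  init: slow=0, fast=0
  step 1: slow=1, fast=2
  step 2: fast 2->3->None, no cycle

Cycle: no


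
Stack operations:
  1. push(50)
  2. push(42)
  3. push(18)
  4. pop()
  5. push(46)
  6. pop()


push(50) -> [50]
push(42) -> [50, 42]
push(18) -> [50, 42, 18]
pop()->18, [50, 42]
push(46) -> [50, 42, 46]
pop()->46, [50, 42]

Final stack: [50, 42]


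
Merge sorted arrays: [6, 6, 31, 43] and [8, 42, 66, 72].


Take 6 from A
Take 6 from A
Take 8 from B
Take 31 from A
Take 42 from B
Take 43 from A

Merged: [6, 6, 8, 31, 42, 43, 66, 72]


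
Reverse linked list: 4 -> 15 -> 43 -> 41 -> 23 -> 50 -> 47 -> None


Step 1: curr=4, set curr.next=prev(None) | reversed so far: 4
Step 2: curr=15, set curr.next=prev(4) | reversed so far: 15 -> 4
Step 3: curr=43, set curr.next=prev(15) | reversed so far: 43 -> 15 -> 4
Step 4: curr=41, set curr.next=prev(43) | reversed so far: 41 -> 43 -> 15 -> 4
Step 5: curr=23, set curr.next=prev(41) | reversed so far: 23 -> 41 -> 43 -> 15 -> 4
Step 6: curr=50, set curr.next=prev(23) | reversed so far: 50 -> 23 -> 41 -> 43 -> 15 -> 4
Step 7: curr=47, set curr.next=prev(50) | reversed so far: 47 -> 50 -> 23 -> 41 -> 43 -> 15 -> 4

47 -> 50 -> 23 -> 41 -> 43 -> 15 -> 4 -> None


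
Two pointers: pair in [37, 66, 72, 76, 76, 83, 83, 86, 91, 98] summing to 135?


lo=0(37)+hi=9(98)=135

Yes: 37+98=135


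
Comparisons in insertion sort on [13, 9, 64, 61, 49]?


Algorithm: insertion sort
Input: [13, 9, 64, 61, 49]
Sorted: [9, 13, 49, 61, 64]

7


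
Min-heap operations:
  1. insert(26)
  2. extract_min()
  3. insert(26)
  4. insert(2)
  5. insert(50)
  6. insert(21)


insert(26) -> [26]
extract_min()->26, []
insert(26) -> [26]
insert(2) -> [2, 26]
insert(50) -> [2, 26, 50]
insert(21) -> [2, 21, 50, 26]

Final heap: [2, 21, 50, 26]


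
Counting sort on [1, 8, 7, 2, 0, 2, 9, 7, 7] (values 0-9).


Input: [1, 8, 7, 2, 0, 2, 9, 7, 7]
Counts: [1, 1, 2, 0, 0, 0, 0, 3, 1, 1]

Sorted: [0, 1, 2, 2, 7, 7, 7, 8, 9]


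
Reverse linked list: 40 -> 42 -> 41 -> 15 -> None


Step 1: curr=40, set curr.next=prev(None) | reversed so far: 40
Step 2: curr=42, set curr.next=prev(40) | reversed so far: 42 -> 40
Step 3: curr=41, set curr.next=prev(42) | reversed so far: 41 -> 42 -> 40
Step 4: curr=15, set curr.next=prev(41) | reversed so far: 15 -> 41 -> 42 -> 40

15 -> 41 -> 42 -> 40 -> None


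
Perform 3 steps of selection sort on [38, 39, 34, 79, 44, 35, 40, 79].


Initial: [38, 39, 34, 79, 44, 35, 40, 79]
Step 1: min=34 at 2
  Swap: [34, 39, 38, 79, 44, 35, 40, 79]
Step 2: min=35 at 5
  Swap: [34, 35, 38, 79, 44, 39, 40, 79]
Step 3: min=38 at 2
  Swap: [34, 35, 38, 79, 44, 39, 40, 79]

After 3 steps: [34, 35, 38, 79, 44, 39, 40, 79]


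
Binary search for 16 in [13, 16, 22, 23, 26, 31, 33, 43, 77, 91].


Step 1: lo=0, hi=9, mid=4, val=26
Step 2: lo=0, hi=3, mid=1, val=16

Found at index 1


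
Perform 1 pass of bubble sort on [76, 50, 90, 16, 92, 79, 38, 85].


Initial: [76, 50, 90, 16, 92, 79, 38, 85]
Pass 1: [50, 76, 16, 90, 79, 38, 85, 92] (5 swaps)

After 1 pass: [50, 76, 16, 90, 79, 38, 85, 92]


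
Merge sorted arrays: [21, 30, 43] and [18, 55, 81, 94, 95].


Take 18 from B
Take 21 from A
Take 30 from A
Take 43 from A

Merged: [18, 21, 30, 43, 55, 81, 94, 95]


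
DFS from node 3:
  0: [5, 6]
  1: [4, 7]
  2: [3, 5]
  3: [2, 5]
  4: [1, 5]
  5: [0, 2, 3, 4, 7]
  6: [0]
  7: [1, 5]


Visit 3, push [5, 2]
Visit 2, push [5]
Visit 5, push [7, 4, 0]
Visit 0, push [6]
Visit 6, push []
Visit 4, push [1]
Visit 1, push [7]
Visit 7, push []

DFS order: [3, 2, 5, 0, 6, 4, 1, 7]


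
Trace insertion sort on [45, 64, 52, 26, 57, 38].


Initial: [45, 64, 52, 26, 57, 38]
Insert 64: [45, 64, 52, 26, 57, 38]
Insert 52: [45, 52, 64, 26, 57, 38]
Insert 26: [26, 45, 52, 64, 57, 38]
Insert 57: [26, 45, 52, 57, 64, 38]
Insert 38: [26, 38, 45, 52, 57, 64]

Sorted: [26, 38, 45, 52, 57, 64]


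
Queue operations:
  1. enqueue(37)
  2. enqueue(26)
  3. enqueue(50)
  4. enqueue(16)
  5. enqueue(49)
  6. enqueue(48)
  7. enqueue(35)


enqueue(37) -> [37]
enqueue(26) -> [37, 26]
enqueue(50) -> [37, 26, 50]
enqueue(16) -> [37, 26, 50, 16]
enqueue(49) -> [37, 26, 50, 16, 49]
enqueue(48) -> [37, 26, 50, 16, 49, 48]
enqueue(35) -> [37, 26, 50, 16, 49, 48, 35]

Final queue: [37, 26, 50, 16, 49, 48, 35]


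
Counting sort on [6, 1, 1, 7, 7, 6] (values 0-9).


Input: [6, 1, 1, 7, 7, 6]
Counts: [0, 2, 0, 0, 0, 0, 2, 2, 0, 0]

Sorted: [1, 1, 6, 6, 7, 7]


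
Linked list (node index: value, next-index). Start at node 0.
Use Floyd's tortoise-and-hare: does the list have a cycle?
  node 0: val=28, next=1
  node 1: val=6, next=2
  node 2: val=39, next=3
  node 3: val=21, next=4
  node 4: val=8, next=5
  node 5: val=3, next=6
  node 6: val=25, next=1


Floyd's tortoise (slow, +1) and hare (fast, +2):
  init: slow=0, fast=0
  step 1: slow=1, fast=2
  step 2: slow=2, fast=4
  step 3: slow=3, fast=6
  step 4: slow=4, fast=2
  step 5: slow=5, fast=4
  step 6: slow=6, fast=6
  slow == fast at node 6: cycle detected

Cycle: yes


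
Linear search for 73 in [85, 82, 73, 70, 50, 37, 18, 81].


i=0: 85!=73
i=1: 82!=73
i=2: 73==73 found!

Found at 2, 3 comps


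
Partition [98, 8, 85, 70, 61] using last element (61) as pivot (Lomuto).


Pivot: 61
  8 <= 61: swap -> [8, 98, 85, 70, 61]
Place pivot at 1: [8, 61, 85, 70, 98]

Partitioned: [8, 61, 85, 70, 98]


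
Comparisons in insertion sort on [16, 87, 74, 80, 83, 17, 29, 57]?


Algorithm: insertion sort
Input: [16, 87, 74, 80, 83, 17, 29, 57]
Sorted: [16, 17, 29, 57, 74, 80, 83, 87]

22


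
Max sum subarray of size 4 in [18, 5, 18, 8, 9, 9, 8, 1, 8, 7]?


[0:4]: 49
[1:5]: 40
[2:6]: 44
[3:7]: 34
[4:8]: 27
[5:9]: 26
[6:10]: 24

Max: 49 at [0:4]


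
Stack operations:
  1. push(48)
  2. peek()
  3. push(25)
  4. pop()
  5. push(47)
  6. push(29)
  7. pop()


push(48) -> [48]
peek()->48
push(25) -> [48, 25]
pop()->25, [48]
push(47) -> [48, 47]
push(29) -> [48, 47, 29]
pop()->29, [48, 47]

Final stack: [48, 47]


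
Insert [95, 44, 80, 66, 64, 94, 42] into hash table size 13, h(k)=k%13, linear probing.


Insert 95: h=4 -> slot 4
Insert 44: h=5 -> slot 5
Insert 80: h=2 -> slot 2
Insert 66: h=1 -> slot 1
Insert 64: h=12 -> slot 12
Insert 94: h=3 -> slot 3
Insert 42: h=3, 3 probes -> slot 6

Table: [None, 66, 80, 94, 95, 44, 42, None, None, None, None, None, 64]


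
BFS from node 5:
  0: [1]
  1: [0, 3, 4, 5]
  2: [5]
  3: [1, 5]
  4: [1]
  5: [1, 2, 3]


Visit 5, enqueue [1, 2, 3]
Visit 1, enqueue [0, 4]
Visit 2, enqueue []
Visit 3, enqueue []
Visit 0, enqueue []
Visit 4, enqueue []

BFS order: [5, 1, 2, 3, 0, 4]


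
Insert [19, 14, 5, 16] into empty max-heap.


Insert 19: [19]
Insert 14: [19, 14]
Insert 5: [19, 14, 5]
Insert 16: [19, 16, 5, 14]

Final heap: [19, 16, 5, 14]


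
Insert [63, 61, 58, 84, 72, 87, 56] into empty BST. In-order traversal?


Insert 63: root
Insert 61: L from 63
Insert 58: L from 63 -> L from 61
Insert 84: R from 63
Insert 72: R from 63 -> L from 84
Insert 87: R from 63 -> R from 84
Insert 56: L from 63 -> L from 61 -> L from 58

In-order: [56, 58, 61, 63, 72, 84, 87]


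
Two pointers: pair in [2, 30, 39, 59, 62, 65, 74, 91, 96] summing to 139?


lo=0(2)+hi=8(96)=98
lo=1(30)+hi=8(96)=126
lo=2(39)+hi=8(96)=135
lo=3(59)+hi=8(96)=155
lo=3(59)+hi=7(91)=150
lo=3(59)+hi=6(74)=133
lo=4(62)+hi=6(74)=136
lo=5(65)+hi=6(74)=139

Yes: 65+74=139


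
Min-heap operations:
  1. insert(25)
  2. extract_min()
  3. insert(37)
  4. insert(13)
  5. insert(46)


insert(25) -> [25]
extract_min()->25, []
insert(37) -> [37]
insert(13) -> [13, 37]
insert(46) -> [13, 37, 46]

Final heap: [13, 37, 46]


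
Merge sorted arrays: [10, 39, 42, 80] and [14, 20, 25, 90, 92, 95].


Take 10 from A
Take 14 from B
Take 20 from B
Take 25 from B
Take 39 from A
Take 42 from A
Take 80 from A

Merged: [10, 14, 20, 25, 39, 42, 80, 90, 92, 95]


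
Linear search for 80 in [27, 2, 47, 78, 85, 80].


i=0: 27!=80
i=1: 2!=80
i=2: 47!=80
i=3: 78!=80
i=4: 85!=80
i=5: 80==80 found!

Found at 5, 6 comps


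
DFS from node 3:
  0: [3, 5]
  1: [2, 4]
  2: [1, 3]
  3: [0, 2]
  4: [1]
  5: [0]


Visit 3, push [2, 0]
Visit 0, push [5]
Visit 5, push []
Visit 2, push [1]
Visit 1, push [4]
Visit 4, push []

DFS order: [3, 0, 5, 2, 1, 4]


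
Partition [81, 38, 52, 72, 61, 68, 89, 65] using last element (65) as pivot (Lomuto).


Pivot: 65
  38 <= 65: swap -> [38, 81, 52, 72, 61, 68, 89, 65]
  52 <= 65: swap -> [38, 52, 81, 72, 61, 68, 89, 65]
  61 <= 65: swap -> [38, 52, 61, 72, 81, 68, 89, 65]
Place pivot at 3: [38, 52, 61, 65, 81, 68, 89, 72]

Partitioned: [38, 52, 61, 65, 81, 68, 89, 72]


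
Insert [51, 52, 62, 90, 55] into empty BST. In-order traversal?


Insert 51: root
Insert 52: R from 51
Insert 62: R from 51 -> R from 52
Insert 90: R from 51 -> R from 52 -> R from 62
Insert 55: R from 51 -> R from 52 -> L from 62

In-order: [51, 52, 55, 62, 90]


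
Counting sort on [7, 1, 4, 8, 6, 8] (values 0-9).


Input: [7, 1, 4, 8, 6, 8]
Counts: [0, 1, 0, 0, 1, 0, 1, 1, 2, 0]

Sorted: [1, 4, 6, 7, 8, 8]


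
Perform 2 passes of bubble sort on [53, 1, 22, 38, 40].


Initial: [53, 1, 22, 38, 40]
Pass 1: [1, 22, 38, 40, 53] (4 swaps)
Pass 2: [1, 22, 38, 40, 53] (0 swaps)

After 2 passes: [1, 22, 38, 40, 53]


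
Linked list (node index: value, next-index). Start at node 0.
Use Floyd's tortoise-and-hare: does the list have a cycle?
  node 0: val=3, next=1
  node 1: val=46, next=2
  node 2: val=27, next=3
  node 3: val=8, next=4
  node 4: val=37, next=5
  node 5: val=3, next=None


Floyd's tortoise (slow, +1) and hare (fast, +2):
  init: slow=0, fast=0
  step 1: slow=1, fast=2
  step 2: slow=2, fast=4
  step 3: fast 4->5->None, no cycle

Cycle: no


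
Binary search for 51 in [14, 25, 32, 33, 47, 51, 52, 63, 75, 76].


Step 1: lo=0, hi=9, mid=4, val=47
Step 2: lo=5, hi=9, mid=7, val=63
Step 3: lo=5, hi=6, mid=5, val=51

Found at index 5


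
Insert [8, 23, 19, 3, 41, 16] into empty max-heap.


Insert 8: [8]
Insert 23: [23, 8]
Insert 19: [23, 8, 19]
Insert 3: [23, 8, 19, 3]
Insert 41: [41, 23, 19, 3, 8]
Insert 16: [41, 23, 19, 3, 8, 16]

Final heap: [41, 23, 19, 3, 8, 16]


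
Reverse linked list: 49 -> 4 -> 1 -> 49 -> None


Step 1: curr=49, set curr.next=prev(None) | reversed so far: 49
Step 2: curr=4, set curr.next=prev(49) | reversed so far: 4 -> 49
Step 3: curr=1, set curr.next=prev(4) | reversed so far: 1 -> 4 -> 49
Step 4: curr=49, set curr.next=prev(1) | reversed so far: 49 -> 1 -> 4 -> 49

49 -> 1 -> 4 -> 49 -> None


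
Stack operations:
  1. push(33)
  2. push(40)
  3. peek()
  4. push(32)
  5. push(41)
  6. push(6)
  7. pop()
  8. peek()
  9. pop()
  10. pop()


push(33) -> [33]
push(40) -> [33, 40]
peek()->40
push(32) -> [33, 40, 32]
push(41) -> [33, 40, 32, 41]
push(6) -> [33, 40, 32, 41, 6]
pop()->6, [33, 40, 32, 41]
peek()->41
pop()->41, [33, 40, 32]
pop()->32, [33, 40]

Final stack: [33, 40]


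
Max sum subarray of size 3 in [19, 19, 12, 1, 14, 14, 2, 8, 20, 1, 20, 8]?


[0:3]: 50
[1:4]: 32
[2:5]: 27
[3:6]: 29
[4:7]: 30
[5:8]: 24
[6:9]: 30
[7:10]: 29
[8:11]: 41
[9:12]: 29

Max: 50 at [0:3]


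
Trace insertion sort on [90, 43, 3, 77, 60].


Initial: [90, 43, 3, 77, 60]
Insert 43: [43, 90, 3, 77, 60]
Insert 3: [3, 43, 90, 77, 60]
Insert 77: [3, 43, 77, 90, 60]
Insert 60: [3, 43, 60, 77, 90]

Sorted: [3, 43, 60, 77, 90]


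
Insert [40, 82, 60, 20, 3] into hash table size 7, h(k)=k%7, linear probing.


Insert 40: h=5 -> slot 5
Insert 82: h=5, 1 probes -> slot 6
Insert 60: h=4 -> slot 4
Insert 20: h=6, 1 probes -> slot 0
Insert 3: h=3 -> slot 3

Table: [20, None, None, 3, 60, 40, 82]


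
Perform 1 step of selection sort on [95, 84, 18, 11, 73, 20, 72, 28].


Initial: [95, 84, 18, 11, 73, 20, 72, 28]
Step 1: min=11 at 3
  Swap: [11, 84, 18, 95, 73, 20, 72, 28]

After 1 step: [11, 84, 18, 95, 73, 20, 72, 28]


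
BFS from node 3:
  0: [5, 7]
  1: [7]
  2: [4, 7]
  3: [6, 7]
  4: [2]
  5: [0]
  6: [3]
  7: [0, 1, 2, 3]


Visit 3, enqueue [6, 7]
Visit 6, enqueue []
Visit 7, enqueue [0, 1, 2]
Visit 0, enqueue [5]
Visit 1, enqueue []
Visit 2, enqueue [4]
Visit 5, enqueue []
Visit 4, enqueue []

BFS order: [3, 6, 7, 0, 1, 2, 5, 4]


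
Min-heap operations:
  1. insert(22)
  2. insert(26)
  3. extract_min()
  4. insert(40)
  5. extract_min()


insert(22) -> [22]
insert(26) -> [22, 26]
extract_min()->22, [26]
insert(40) -> [26, 40]
extract_min()->26, [40]

Final heap: [40]


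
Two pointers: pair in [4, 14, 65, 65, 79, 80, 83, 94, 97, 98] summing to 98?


lo=0(4)+hi=9(98)=102
lo=0(4)+hi=8(97)=101
lo=0(4)+hi=7(94)=98

Yes: 4+94=98


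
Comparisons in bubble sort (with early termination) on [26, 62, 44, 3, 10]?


Algorithm: bubble sort (with early termination)
Input: [26, 62, 44, 3, 10]
Sorted: [3, 10, 26, 44, 62]

10


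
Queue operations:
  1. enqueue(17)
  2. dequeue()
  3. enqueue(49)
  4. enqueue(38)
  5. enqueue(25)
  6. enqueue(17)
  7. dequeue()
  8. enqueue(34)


enqueue(17) -> [17]
dequeue()->17, []
enqueue(49) -> [49]
enqueue(38) -> [49, 38]
enqueue(25) -> [49, 38, 25]
enqueue(17) -> [49, 38, 25, 17]
dequeue()->49, [38, 25, 17]
enqueue(34) -> [38, 25, 17, 34]

Final queue: [38, 25, 17, 34]


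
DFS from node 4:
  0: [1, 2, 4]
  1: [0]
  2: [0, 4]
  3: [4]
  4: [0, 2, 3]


Visit 4, push [3, 2, 0]
Visit 0, push [2, 1]
Visit 1, push []
Visit 2, push []
Visit 3, push []

DFS order: [4, 0, 1, 2, 3]


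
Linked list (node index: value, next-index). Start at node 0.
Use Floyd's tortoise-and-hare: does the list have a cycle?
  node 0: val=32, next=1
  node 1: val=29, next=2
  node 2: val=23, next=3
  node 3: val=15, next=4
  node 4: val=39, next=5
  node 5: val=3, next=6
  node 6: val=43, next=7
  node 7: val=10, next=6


Floyd's tortoise (slow, +1) and hare (fast, +2):
  init: slow=0, fast=0
  step 1: slow=1, fast=2
  step 2: slow=2, fast=4
  step 3: slow=3, fast=6
  step 4: slow=4, fast=6
  step 5: slow=5, fast=6
  step 6: slow=6, fast=6
  slow == fast at node 6: cycle detected

Cycle: yes


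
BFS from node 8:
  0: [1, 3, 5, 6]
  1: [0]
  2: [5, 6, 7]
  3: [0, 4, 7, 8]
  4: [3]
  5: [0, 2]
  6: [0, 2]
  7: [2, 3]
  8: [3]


Visit 8, enqueue [3]
Visit 3, enqueue [0, 4, 7]
Visit 0, enqueue [1, 5, 6]
Visit 4, enqueue []
Visit 7, enqueue [2]
Visit 1, enqueue []
Visit 5, enqueue []
Visit 6, enqueue []
Visit 2, enqueue []

BFS order: [8, 3, 0, 4, 7, 1, 5, 6, 2]


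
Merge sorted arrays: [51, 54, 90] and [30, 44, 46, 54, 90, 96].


Take 30 from B
Take 44 from B
Take 46 from B
Take 51 from A
Take 54 from A
Take 54 from B
Take 90 from A

Merged: [30, 44, 46, 51, 54, 54, 90, 90, 96]


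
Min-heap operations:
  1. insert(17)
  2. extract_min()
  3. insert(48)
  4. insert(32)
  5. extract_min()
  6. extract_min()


insert(17) -> [17]
extract_min()->17, []
insert(48) -> [48]
insert(32) -> [32, 48]
extract_min()->32, [48]
extract_min()->48, []

Final heap: []


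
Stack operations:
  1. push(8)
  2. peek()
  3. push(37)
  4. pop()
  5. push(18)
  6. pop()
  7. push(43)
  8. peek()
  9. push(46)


push(8) -> [8]
peek()->8
push(37) -> [8, 37]
pop()->37, [8]
push(18) -> [8, 18]
pop()->18, [8]
push(43) -> [8, 43]
peek()->43
push(46) -> [8, 43, 46]

Final stack: [8, 43, 46]


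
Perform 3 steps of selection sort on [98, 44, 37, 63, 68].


Initial: [98, 44, 37, 63, 68]
Step 1: min=37 at 2
  Swap: [37, 44, 98, 63, 68]
Step 2: min=44 at 1
  Swap: [37, 44, 98, 63, 68]
Step 3: min=63 at 3
  Swap: [37, 44, 63, 98, 68]

After 3 steps: [37, 44, 63, 98, 68]


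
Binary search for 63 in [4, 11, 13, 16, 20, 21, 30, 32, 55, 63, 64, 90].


Step 1: lo=0, hi=11, mid=5, val=21
Step 2: lo=6, hi=11, mid=8, val=55
Step 3: lo=9, hi=11, mid=10, val=64
Step 4: lo=9, hi=9, mid=9, val=63

Found at index 9


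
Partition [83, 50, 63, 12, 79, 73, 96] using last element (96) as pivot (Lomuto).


Pivot: 96
  83 <= 96: advance i (no swap)
  50 <= 96: advance i (no swap)
  63 <= 96: advance i (no swap)
  12 <= 96: advance i (no swap)
  79 <= 96: advance i (no swap)
  73 <= 96: advance i (no swap)
Place pivot at 6: [83, 50, 63, 12, 79, 73, 96]

Partitioned: [83, 50, 63, 12, 79, 73, 96]


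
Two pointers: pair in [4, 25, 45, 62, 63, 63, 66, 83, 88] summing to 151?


lo=0(4)+hi=8(88)=92
lo=1(25)+hi=8(88)=113
lo=2(45)+hi=8(88)=133
lo=3(62)+hi=8(88)=150
lo=4(63)+hi=8(88)=151

Yes: 63+88=151


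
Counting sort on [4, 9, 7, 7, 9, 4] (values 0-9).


Input: [4, 9, 7, 7, 9, 4]
Counts: [0, 0, 0, 0, 2, 0, 0, 2, 0, 2]

Sorted: [4, 4, 7, 7, 9, 9]


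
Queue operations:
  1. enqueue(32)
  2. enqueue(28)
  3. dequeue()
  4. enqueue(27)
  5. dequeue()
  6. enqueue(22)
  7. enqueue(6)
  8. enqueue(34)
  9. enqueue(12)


enqueue(32) -> [32]
enqueue(28) -> [32, 28]
dequeue()->32, [28]
enqueue(27) -> [28, 27]
dequeue()->28, [27]
enqueue(22) -> [27, 22]
enqueue(6) -> [27, 22, 6]
enqueue(34) -> [27, 22, 6, 34]
enqueue(12) -> [27, 22, 6, 34, 12]

Final queue: [27, 22, 6, 34, 12]


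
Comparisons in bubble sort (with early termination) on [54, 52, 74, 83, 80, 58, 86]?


Algorithm: bubble sort (with early termination)
Input: [54, 52, 74, 83, 80, 58, 86]
Sorted: [52, 54, 58, 74, 80, 83, 86]

18


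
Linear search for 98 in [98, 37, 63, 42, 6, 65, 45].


i=0: 98==98 found!

Found at 0, 1 comps


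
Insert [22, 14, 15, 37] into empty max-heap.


Insert 22: [22]
Insert 14: [22, 14]
Insert 15: [22, 14, 15]
Insert 37: [37, 22, 15, 14]

Final heap: [37, 22, 15, 14]


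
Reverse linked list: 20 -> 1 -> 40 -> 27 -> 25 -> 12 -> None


Step 1: curr=20, set curr.next=prev(None) | reversed so far: 20
Step 2: curr=1, set curr.next=prev(20) | reversed so far: 1 -> 20
Step 3: curr=40, set curr.next=prev(1) | reversed so far: 40 -> 1 -> 20
Step 4: curr=27, set curr.next=prev(40) | reversed so far: 27 -> 40 -> 1 -> 20
Step 5: curr=25, set curr.next=prev(27) | reversed so far: 25 -> 27 -> 40 -> 1 -> 20
Step 6: curr=12, set curr.next=prev(25) | reversed so far: 12 -> 25 -> 27 -> 40 -> 1 -> 20

12 -> 25 -> 27 -> 40 -> 1 -> 20 -> None


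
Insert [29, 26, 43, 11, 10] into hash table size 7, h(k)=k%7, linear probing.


Insert 29: h=1 -> slot 1
Insert 26: h=5 -> slot 5
Insert 43: h=1, 1 probes -> slot 2
Insert 11: h=4 -> slot 4
Insert 10: h=3 -> slot 3

Table: [None, 29, 43, 10, 11, 26, None]


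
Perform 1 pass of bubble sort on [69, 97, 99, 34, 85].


Initial: [69, 97, 99, 34, 85]
Pass 1: [69, 97, 34, 85, 99] (2 swaps)

After 1 pass: [69, 97, 34, 85, 99]


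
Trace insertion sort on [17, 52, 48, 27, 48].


Initial: [17, 52, 48, 27, 48]
Insert 52: [17, 52, 48, 27, 48]
Insert 48: [17, 48, 52, 27, 48]
Insert 27: [17, 27, 48, 52, 48]
Insert 48: [17, 27, 48, 48, 52]

Sorted: [17, 27, 48, 48, 52]


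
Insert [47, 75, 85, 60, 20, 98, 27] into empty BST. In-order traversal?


Insert 47: root
Insert 75: R from 47
Insert 85: R from 47 -> R from 75
Insert 60: R from 47 -> L from 75
Insert 20: L from 47
Insert 98: R from 47 -> R from 75 -> R from 85
Insert 27: L from 47 -> R from 20

In-order: [20, 27, 47, 60, 75, 85, 98]


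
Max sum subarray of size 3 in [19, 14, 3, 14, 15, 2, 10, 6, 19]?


[0:3]: 36
[1:4]: 31
[2:5]: 32
[3:6]: 31
[4:7]: 27
[5:8]: 18
[6:9]: 35

Max: 36 at [0:3]


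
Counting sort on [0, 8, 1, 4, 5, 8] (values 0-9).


Input: [0, 8, 1, 4, 5, 8]
Counts: [1, 1, 0, 0, 1, 1, 0, 0, 2, 0]

Sorted: [0, 1, 4, 5, 8, 8]


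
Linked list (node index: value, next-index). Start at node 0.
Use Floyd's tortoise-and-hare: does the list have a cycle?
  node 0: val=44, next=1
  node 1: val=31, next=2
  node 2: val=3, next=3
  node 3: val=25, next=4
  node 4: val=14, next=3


Floyd's tortoise (slow, +1) and hare (fast, +2):
  init: slow=0, fast=0
  step 1: slow=1, fast=2
  step 2: slow=2, fast=4
  step 3: slow=3, fast=4
  step 4: slow=4, fast=4
  slow == fast at node 4: cycle detected

Cycle: yes


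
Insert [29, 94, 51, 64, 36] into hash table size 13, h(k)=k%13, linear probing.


Insert 29: h=3 -> slot 3
Insert 94: h=3, 1 probes -> slot 4
Insert 51: h=12 -> slot 12
Insert 64: h=12, 1 probes -> slot 0
Insert 36: h=10 -> slot 10

Table: [64, None, None, 29, 94, None, None, None, None, None, 36, None, 51]


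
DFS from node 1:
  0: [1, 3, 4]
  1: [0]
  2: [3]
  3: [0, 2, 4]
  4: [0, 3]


Visit 1, push [0]
Visit 0, push [4, 3]
Visit 3, push [4, 2]
Visit 2, push []
Visit 4, push []

DFS order: [1, 0, 3, 2, 4]


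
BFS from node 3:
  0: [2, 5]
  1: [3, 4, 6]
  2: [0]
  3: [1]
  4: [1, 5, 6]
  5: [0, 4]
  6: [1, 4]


Visit 3, enqueue [1]
Visit 1, enqueue [4, 6]
Visit 4, enqueue [5]
Visit 6, enqueue []
Visit 5, enqueue [0]
Visit 0, enqueue [2]
Visit 2, enqueue []

BFS order: [3, 1, 4, 6, 5, 0, 2]


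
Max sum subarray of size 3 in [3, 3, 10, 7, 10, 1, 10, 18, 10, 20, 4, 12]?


[0:3]: 16
[1:4]: 20
[2:5]: 27
[3:6]: 18
[4:7]: 21
[5:8]: 29
[6:9]: 38
[7:10]: 48
[8:11]: 34
[9:12]: 36

Max: 48 at [7:10]


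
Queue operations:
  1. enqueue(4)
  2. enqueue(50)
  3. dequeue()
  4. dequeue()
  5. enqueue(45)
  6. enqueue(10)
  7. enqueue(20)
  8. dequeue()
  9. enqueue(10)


enqueue(4) -> [4]
enqueue(50) -> [4, 50]
dequeue()->4, [50]
dequeue()->50, []
enqueue(45) -> [45]
enqueue(10) -> [45, 10]
enqueue(20) -> [45, 10, 20]
dequeue()->45, [10, 20]
enqueue(10) -> [10, 20, 10]

Final queue: [10, 20, 10]


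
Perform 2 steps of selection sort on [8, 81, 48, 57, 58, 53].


Initial: [8, 81, 48, 57, 58, 53]
Step 1: min=8 at 0
  Swap: [8, 81, 48, 57, 58, 53]
Step 2: min=48 at 2
  Swap: [8, 48, 81, 57, 58, 53]

After 2 steps: [8, 48, 81, 57, 58, 53]


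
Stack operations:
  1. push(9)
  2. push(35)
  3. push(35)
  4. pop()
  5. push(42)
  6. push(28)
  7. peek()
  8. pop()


push(9) -> [9]
push(35) -> [9, 35]
push(35) -> [9, 35, 35]
pop()->35, [9, 35]
push(42) -> [9, 35, 42]
push(28) -> [9, 35, 42, 28]
peek()->28
pop()->28, [9, 35, 42]

Final stack: [9, 35, 42]


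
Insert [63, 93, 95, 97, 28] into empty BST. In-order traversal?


Insert 63: root
Insert 93: R from 63
Insert 95: R from 63 -> R from 93
Insert 97: R from 63 -> R from 93 -> R from 95
Insert 28: L from 63

In-order: [28, 63, 93, 95, 97]


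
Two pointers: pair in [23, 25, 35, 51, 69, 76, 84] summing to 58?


lo=0(23)+hi=6(84)=107
lo=0(23)+hi=5(76)=99
lo=0(23)+hi=4(69)=92
lo=0(23)+hi=3(51)=74
lo=0(23)+hi=2(35)=58

Yes: 23+35=58


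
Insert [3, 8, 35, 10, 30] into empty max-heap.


Insert 3: [3]
Insert 8: [8, 3]
Insert 35: [35, 3, 8]
Insert 10: [35, 10, 8, 3]
Insert 30: [35, 30, 8, 3, 10]

Final heap: [35, 30, 8, 3, 10]


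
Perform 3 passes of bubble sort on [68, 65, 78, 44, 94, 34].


Initial: [68, 65, 78, 44, 94, 34]
Pass 1: [65, 68, 44, 78, 34, 94] (3 swaps)
Pass 2: [65, 44, 68, 34, 78, 94] (2 swaps)
Pass 3: [44, 65, 34, 68, 78, 94] (2 swaps)

After 3 passes: [44, 65, 34, 68, 78, 94]


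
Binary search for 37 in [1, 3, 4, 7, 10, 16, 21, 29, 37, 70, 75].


Step 1: lo=0, hi=10, mid=5, val=16
Step 2: lo=6, hi=10, mid=8, val=37

Found at index 8


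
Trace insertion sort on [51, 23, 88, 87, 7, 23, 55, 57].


Initial: [51, 23, 88, 87, 7, 23, 55, 57]
Insert 23: [23, 51, 88, 87, 7, 23, 55, 57]
Insert 88: [23, 51, 88, 87, 7, 23, 55, 57]
Insert 87: [23, 51, 87, 88, 7, 23, 55, 57]
Insert 7: [7, 23, 51, 87, 88, 23, 55, 57]
Insert 23: [7, 23, 23, 51, 87, 88, 55, 57]
Insert 55: [7, 23, 23, 51, 55, 87, 88, 57]
Insert 57: [7, 23, 23, 51, 55, 57, 87, 88]

Sorted: [7, 23, 23, 51, 55, 57, 87, 88]


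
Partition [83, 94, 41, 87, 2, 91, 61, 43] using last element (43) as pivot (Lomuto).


Pivot: 43
  41 <= 43: swap -> [41, 94, 83, 87, 2, 91, 61, 43]
  2 <= 43: swap -> [41, 2, 83, 87, 94, 91, 61, 43]
Place pivot at 2: [41, 2, 43, 87, 94, 91, 61, 83]

Partitioned: [41, 2, 43, 87, 94, 91, 61, 83]


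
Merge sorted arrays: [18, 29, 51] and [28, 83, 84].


Take 18 from A
Take 28 from B
Take 29 from A
Take 51 from A

Merged: [18, 28, 29, 51, 83, 84]


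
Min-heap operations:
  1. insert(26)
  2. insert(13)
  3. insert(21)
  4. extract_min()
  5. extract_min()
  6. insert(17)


insert(26) -> [26]
insert(13) -> [13, 26]
insert(21) -> [13, 26, 21]
extract_min()->13, [21, 26]
extract_min()->21, [26]
insert(17) -> [17, 26]

Final heap: [17, 26]


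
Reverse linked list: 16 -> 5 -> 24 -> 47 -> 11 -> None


Step 1: curr=16, set curr.next=prev(None) | reversed so far: 16
Step 2: curr=5, set curr.next=prev(16) | reversed so far: 5 -> 16
Step 3: curr=24, set curr.next=prev(5) | reversed so far: 24 -> 5 -> 16
Step 4: curr=47, set curr.next=prev(24) | reversed so far: 47 -> 24 -> 5 -> 16
Step 5: curr=11, set curr.next=prev(47) | reversed so far: 11 -> 47 -> 24 -> 5 -> 16

11 -> 47 -> 24 -> 5 -> 16 -> None


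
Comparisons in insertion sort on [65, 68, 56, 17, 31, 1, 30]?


Algorithm: insertion sort
Input: [65, 68, 56, 17, 31, 1, 30]
Sorted: [1, 17, 30, 31, 56, 65, 68]

20


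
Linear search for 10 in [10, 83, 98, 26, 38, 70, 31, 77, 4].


i=0: 10==10 found!

Found at 0, 1 comps


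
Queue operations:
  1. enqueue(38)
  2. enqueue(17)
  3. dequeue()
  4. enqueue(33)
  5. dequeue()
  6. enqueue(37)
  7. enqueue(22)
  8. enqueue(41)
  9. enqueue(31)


enqueue(38) -> [38]
enqueue(17) -> [38, 17]
dequeue()->38, [17]
enqueue(33) -> [17, 33]
dequeue()->17, [33]
enqueue(37) -> [33, 37]
enqueue(22) -> [33, 37, 22]
enqueue(41) -> [33, 37, 22, 41]
enqueue(31) -> [33, 37, 22, 41, 31]

Final queue: [33, 37, 22, 41, 31]


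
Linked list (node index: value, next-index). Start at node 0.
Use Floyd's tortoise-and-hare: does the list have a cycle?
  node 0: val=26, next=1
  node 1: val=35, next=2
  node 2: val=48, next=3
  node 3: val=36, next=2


Floyd's tortoise (slow, +1) and hare (fast, +2):
  init: slow=0, fast=0
  step 1: slow=1, fast=2
  step 2: slow=2, fast=2
  slow == fast at node 2: cycle detected

Cycle: yes


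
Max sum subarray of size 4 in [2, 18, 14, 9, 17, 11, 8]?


[0:4]: 43
[1:5]: 58
[2:6]: 51
[3:7]: 45

Max: 58 at [1:5]


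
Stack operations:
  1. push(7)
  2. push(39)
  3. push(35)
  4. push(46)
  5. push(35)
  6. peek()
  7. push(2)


push(7) -> [7]
push(39) -> [7, 39]
push(35) -> [7, 39, 35]
push(46) -> [7, 39, 35, 46]
push(35) -> [7, 39, 35, 46, 35]
peek()->35
push(2) -> [7, 39, 35, 46, 35, 2]

Final stack: [7, 39, 35, 46, 35, 2]


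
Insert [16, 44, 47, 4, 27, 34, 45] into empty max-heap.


Insert 16: [16]
Insert 44: [44, 16]
Insert 47: [47, 16, 44]
Insert 4: [47, 16, 44, 4]
Insert 27: [47, 27, 44, 4, 16]
Insert 34: [47, 27, 44, 4, 16, 34]
Insert 45: [47, 27, 45, 4, 16, 34, 44]

Final heap: [47, 27, 45, 4, 16, 34, 44]


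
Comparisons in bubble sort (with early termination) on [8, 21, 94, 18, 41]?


Algorithm: bubble sort (with early termination)
Input: [8, 21, 94, 18, 41]
Sorted: [8, 18, 21, 41, 94]

9


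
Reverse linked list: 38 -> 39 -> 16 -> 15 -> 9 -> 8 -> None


Step 1: curr=38, set curr.next=prev(None) | reversed so far: 38
Step 2: curr=39, set curr.next=prev(38) | reversed so far: 39 -> 38
Step 3: curr=16, set curr.next=prev(39) | reversed so far: 16 -> 39 -> 38
Step 4: curr=15, set curr.next=prev(16) | reversed so far: 15 -> 16 -> 39 -> 38
Step 5: curr=9, set curr.next=prev(15) | reversed so far: 9 -> 15 -> 16 -> 39 -> 38
Step 6: curr=8, set curr.next=prev(9) | reversed so far: 8 -> 9 -> 15 -> 16 -> 39 -> 38

8 -> 9 -> 15 -> 16 -> 39 -> 38 -> None


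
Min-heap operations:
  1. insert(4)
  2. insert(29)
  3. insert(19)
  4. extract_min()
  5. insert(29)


insert(4) -> [4]
insert(29) -> [4, 29]
insert(19) -> [4, 29, 19]
extract_min()->4, [19, 29]
insert(29) -> [19, 29, 29]

Final heap: [19, 29, 29]


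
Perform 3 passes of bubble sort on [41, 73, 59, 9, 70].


Initial: [41, 73, 59, 9, 70]
Pass 1: [41, 59, 9, 70, 73] (3 swaps)
Pass 2: [41, 9, 59, 70, 73] (1 swaps)
Pass 3: [9, 41, 59, 70, 73] (1 swaps)

After 3 passes: [9, 41, 59, 70, 73]


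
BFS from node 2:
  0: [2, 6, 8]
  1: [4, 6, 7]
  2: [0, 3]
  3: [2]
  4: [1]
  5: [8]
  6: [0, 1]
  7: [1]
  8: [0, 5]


Visit 2, enqueue [0, 3]
Visit 0, enqueue [6, 8]
Visit 3, enqueue []
Visit 6, enqueue [1]
Visit 8, enqueue [5]
Visit 1, enqueue [4, 7]
Visit 5, enqueue []
Visit 4, enqueue []
Visit 7, enqueue []

BFS order: [2, 0, 3, 6, 8, 1, 5, 4, 7]


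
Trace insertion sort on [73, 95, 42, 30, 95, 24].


Initial: [73, 95, 42, 30, 95, 24]
Insert 95: [73, 95, 42, 30, 95, 24]
Insert 42: [42, 73, 95, 30, 95, 24]
Insert 30: [30, 42, 73, 95, 95, 24]
Insert 95: [30, 42, 73, 95, 95, 24]
Insert 24: [24, 30, 42, 73, 95, 95]

Sorted: [24, 30, 42, 73, 95, 95]


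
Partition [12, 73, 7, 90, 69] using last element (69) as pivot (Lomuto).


Pivot: 69
  12 <= 69: advance i (no swap)
  7 <= 69: swap -> [12, 7, 73, 90, 69]
Place pivot at 2: [12, 7, 69, 90, 73]

Partitioned: [12, 7, 69, 90, 73]


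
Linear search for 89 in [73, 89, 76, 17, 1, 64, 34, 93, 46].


i=0: 73!=89
i=1: 89==89 found!

Found at 1, 2 comps


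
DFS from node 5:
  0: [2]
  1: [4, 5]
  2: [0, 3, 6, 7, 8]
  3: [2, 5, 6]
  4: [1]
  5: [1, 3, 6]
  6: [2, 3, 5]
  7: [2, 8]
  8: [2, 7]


Visit 5, push [6, 3, 1]
Visit 1, push [4]
Visit 4, push []
Visit 3, push [6, 2]
Visit 2, push [8, 7, 6, 0]
Visit 0, push []
Visit 6, push []
Visit 7, push [8]
Visit 8, push []

DFS order: [5, 1, 4, 3, 2, 0, 6, 7, 8]


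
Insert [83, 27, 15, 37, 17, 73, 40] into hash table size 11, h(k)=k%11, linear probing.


Insert 83: h=6 -> slot 6
Insert 27: h=5 -> slot 5
Insert 15: h=4 -> slot 4
Insert 37: h=4, 3 probes -> slot 7
Insert 17: h=6, 2 probes -> slot 8
Insert 73: h=7, 2 probes -> slot 9
Insert 40: h=7, 3 probes -> slot 10

Table: [None, None, None, None, 15, 27, 83, 37, 17, 73, 40]


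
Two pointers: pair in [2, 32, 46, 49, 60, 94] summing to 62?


lo=0(2)+hi=5(94)=96
lo=0(2)+hi=4(60)=62

Yes: 2+60=62


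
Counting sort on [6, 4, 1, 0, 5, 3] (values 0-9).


Input: [6, 4, 1, 0, 5, 3]
Counts: [1, 1, 0, 1, 1, 1, 1, 0, 0, 0]

Sorted: [0, 1, 3, 4, 5, 6]


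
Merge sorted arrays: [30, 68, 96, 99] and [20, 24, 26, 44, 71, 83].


Take 20 from B
Take 24 from B
Take 26 from B
Take 30 from A
Take 44 from B
Take 68 from A
Take 71 from B
Take 83 from B

Merged: [20, 24, 26, 30, 44, 68, 71, 83, 96, 99]


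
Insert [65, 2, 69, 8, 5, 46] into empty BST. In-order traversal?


Insert 65: root
Insert 2: L from 65
Insert 69: R from 65
Insert 8: L from 65 -> R from 2
Insert 5: L from 65 -> R from 2 -> L from 8
Insert 46: L from 65 -> R from 2 -> R from 8

In-order: [2, 5, 8, 46, 65, 69]


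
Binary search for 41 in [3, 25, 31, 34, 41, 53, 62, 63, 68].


Step 1: lo=0, hi=8, mid=4, val=41

Found at index 4


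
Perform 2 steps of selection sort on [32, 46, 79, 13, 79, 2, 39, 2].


Initial: [32, 46, 79, 13, 79, 2, 39, 2]
Step 1: min=2 at 5
  Swap: [2, 46, 79, 13, 79, 32, 39, 2]
Step 2: min=2 at 7
  Swap: [2, 2, 79, 13, 79, 32, 39, 46]

After 2 steps: [2, 2, 79, 13, 79, 32, 39, 46]


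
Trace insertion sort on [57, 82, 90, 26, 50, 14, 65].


Initial: [57, 82, 90, 26, 50, 14, 65]
Insert 82: [57, 82, 90, 26, 50, 14, 65]
Insert 90: [57, 82, 90, 26, 50, 14, 65]
Insert 26: [26, 57, 82, 90, 50, 14, 65]
Insert 50: [26, 50, 57, 82, 90, 14, 65]
Insert 14: [14, 26, 50, 57, 82, 90, 65]
Insert 65: [14, 26, 50, 57, 65, 82, 90]

Sorted: [14, 26, 50, 57, 65, 82, 90]


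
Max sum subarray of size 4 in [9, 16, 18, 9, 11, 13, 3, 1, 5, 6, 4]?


[0:4]: 52
[1:5]: 54
[2:6]: 51
[3:7]: 36
[4:8]: 28
[5:9]: 22
[6:10]: 15
[7:11]: 16

Max: 54 at [1:5]


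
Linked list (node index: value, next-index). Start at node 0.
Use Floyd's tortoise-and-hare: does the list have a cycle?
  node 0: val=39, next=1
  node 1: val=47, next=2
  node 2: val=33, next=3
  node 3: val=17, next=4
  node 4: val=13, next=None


Floyd's tortoise (slow, +1) and hare (fast, +2):
  init: slow=0, fast=0
  step 1: slow=1, fast=2
  step 2: slow=2, fast=4
  step 3: fast -> None, no cycle

Cycle: no


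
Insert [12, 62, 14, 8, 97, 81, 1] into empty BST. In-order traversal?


Insert 12: root
Insert 62: R from 12
Insert 14: R from 12 -> L from 62
Insert 8: L from 12
Insert 97: R from 12 -> R from 62
Insert 81: R from 12 -> R from 62 -> L from 97
Insert 1: L from 12 -> L from 8

In-order: [1, 8, 12, 14, 62, 81, 97]


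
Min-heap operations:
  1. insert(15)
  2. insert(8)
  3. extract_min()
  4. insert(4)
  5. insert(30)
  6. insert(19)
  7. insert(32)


insert(15) -> [15]
insert(8) -> [8, 15]
extract_min()->8, [15]
insert(4) -> [4, 15]
insert(30) -> [4, 15, 30]
insert(19) -> [4, 15, 30, 19]
insert(32) -> [4, 15, 30, 19, 32]

Final heap: [4, 15, 30, 19, 32]


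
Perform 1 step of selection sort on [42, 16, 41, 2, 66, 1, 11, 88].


Initial: [42, 16, 41, 2, 66, 1, 11, 88]
Step 1: min=1 at 5
  Swap: [1, 16, 41, 2, 66, 42, 11, 88]

After 1 step: [1, 16, 41, 2, 66, 42, 11, 88]


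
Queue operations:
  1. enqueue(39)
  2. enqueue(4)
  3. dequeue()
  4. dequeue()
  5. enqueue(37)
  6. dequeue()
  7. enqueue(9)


enqueue(39) -> [39]
enqueue(4) -> [39, 4]
dequeue()->39, [4]
dequeue()->4, []
enqueue(37) -> [37]
dequeue()->37, []
enqueue(9) -> [9]

Final queue: [9]


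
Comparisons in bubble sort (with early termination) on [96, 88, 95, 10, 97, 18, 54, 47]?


Algorithm: bubble sort (with early termination)
Input: [96, 88, 95, 10, 97, 18, 54, 47]
Sorted: [10, 18, 47, 54, 88, 95, 96, 97]

27


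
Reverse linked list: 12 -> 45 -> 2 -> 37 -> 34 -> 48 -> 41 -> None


Step 1: curr=12, set curr.next=prev(None) | reversed so far: 12
Step 2: curr=45, set curr.next=prev(12) | reversed so far: 45 -> 12
Step 3: curr=2, set curr.next=prev(45) | reversed so far: 2 -> 45 -> 12
Step 4: curr=37, set curr.next=prev(2) | reversed so far: 37 -> 2 -> 45 -> 12
Step 5: curr=34, set curr.next=prev(37) | reversed so far: 34 -> 37 -> 2 -> 45 -> 12
Step 6: curr=48, set curr.next=prev(34) | reversed so far: 48 -> 34 -> 37 -> 2 -> 45 -> 12
Step 7: curr=41, set curr.next=prev(48) | reversed so far: 41 -> 48 -> 34 -> 37 -> 2 -> 45 -> 12

41 -> 48 -> 34 -> 37 -> 2 -> 45 -> 12 -> None


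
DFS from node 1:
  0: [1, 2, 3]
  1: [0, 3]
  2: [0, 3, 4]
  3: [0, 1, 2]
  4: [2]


Visit 1, push [3, 0]
Visit 0, push [3, 2]
Visit 2, push [4, 3]
Visit 3, push []
Visit 4, push []

DFS order: [1, 0, 2, 3, 4]


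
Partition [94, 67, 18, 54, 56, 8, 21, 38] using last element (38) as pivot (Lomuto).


Pivot: 38
  18 <= 38: swap -> [18, 67, 94, 54, 56, 8, 21, 38]
  8 <= 38: swap -> [18, 8, 94, 54, 56, 67, 21, 38]
  21 <= 38: swap -> [18, 8, 21, 54, 56, 67, 94, 38]
Place pivot at 3: [18, 8, 21, 38, 56, 67, 94, 54]

Partitioned: [18, 8, 21, 38, 56, 67, 94, 54]


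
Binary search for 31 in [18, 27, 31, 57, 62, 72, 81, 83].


Step 1: lo=0, hi=7, mid=3, val=57
Step 2: lo=0, hi=2, mid=1, val=27
Step 3: lo=2, hi=2, mid=2, val=31

Found at index 2


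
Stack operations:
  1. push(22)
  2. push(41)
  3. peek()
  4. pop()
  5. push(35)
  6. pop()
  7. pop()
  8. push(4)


push(22) -> [22]
push(41) -> [22, 41]
peek()->41
pop()->41, [22]
push(35) -> [22, 35]
pop()->35, [22]
pop()->22, []
push(4) -> [4]

Final stack: [4]


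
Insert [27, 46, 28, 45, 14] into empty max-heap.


Insert 27: [27]
Insert 46: [46, 27]
Insert 28: [46, 27, 28]
Insert 45: [46, 45, 28, 27]
Insert 14: [46, 45, 28, 27, 14]

Final heap: [46, 45, 28, 27, 14]


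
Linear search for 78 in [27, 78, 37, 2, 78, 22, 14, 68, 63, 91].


i=0: 27!=78
i=1: 78==78 found!

Found at 1, 2 comps


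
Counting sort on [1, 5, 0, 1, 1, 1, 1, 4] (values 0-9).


Input: [1, 5, 0, 1, 1, 1, 1, 4]
Counts: [1, 5, 0, 0, 1, 1, 0, 0, 0, 0]

Sorted: [0, 1, 1, 1, 1, 1, 4, 5]


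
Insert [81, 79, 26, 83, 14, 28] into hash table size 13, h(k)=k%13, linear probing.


Insert 81: h=3 -> slot 3
Insert 79: h=1 -> slot 1
Insert 26: h=0 -> slot 0
Insert 83: h=5 -> slot 5
Insert 14: h=1, 1 probes -> slot 2
Insert 28: h=2, 2 probes -> slot 4

Table: [26, 79, 14, 81, 28, 83, None, None, None, None, None, None, None]


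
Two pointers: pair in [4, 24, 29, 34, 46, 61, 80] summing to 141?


lo=0(4)+hi=6(80)=84
lo=1(24)+hi=6(80)=104
lo=2(29)+hi=6(80)=109
lo=3(34)+hi=6(80)=114
lo=4(46)+hi=6(80)=126
lo=5(61)+hi=6(80)=141

Yes: 61+80=141


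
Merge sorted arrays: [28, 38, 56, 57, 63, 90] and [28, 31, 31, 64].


Take 28 from A
Take 28 from B
Take 31 from B
Take 31 from B
Take 38 from A
Take 56 from A
Take 57 from A
Take 63 from A
Take 64 from B

Merged: [28, 28, 31, 31, 38, 56, 57, 63, 64, 90]


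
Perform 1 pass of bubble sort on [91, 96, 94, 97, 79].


Initial: [91, 96, 94, 97, 79]
Pass 1: [91, 94, 96, 79, 97] (2 swaps)

After 1 pass: [91, 94, 96, 79, 97]


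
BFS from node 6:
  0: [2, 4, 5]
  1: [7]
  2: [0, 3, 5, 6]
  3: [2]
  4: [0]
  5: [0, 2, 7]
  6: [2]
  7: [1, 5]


Visit 6, enqueue [2]
Visit 2, enqueue [0, 3, 5]
Visit 0, enqueue [4]
Visit 3, enqueue []
Visit 5, enqueue [7]
Visit 4, enqueue []
Visit 7, enqueue [1]
Visit 1, enqueue []

BFS order: [6, 2, 0, 3, 5, 4, 7, 1]


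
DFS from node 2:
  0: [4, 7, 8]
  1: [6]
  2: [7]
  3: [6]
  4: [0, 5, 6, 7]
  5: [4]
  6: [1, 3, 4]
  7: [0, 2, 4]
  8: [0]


Visit 2, push [7]
Visit 7, push [4, 0]
Visit 0, push [8, 4]
Visit 4, push [6, 5]
Visit 5, push []
Visit 6, push [3, 1]
Visit 1, push []
Visit 3, push []
Visit 8, push []

DFS order: [2, 7, 0, 4, 5, 6, 1, 3, 8]


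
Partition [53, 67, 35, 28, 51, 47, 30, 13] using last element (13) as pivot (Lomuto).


Pivot: 13
Place pivot at 0: [13, 67, 35, 28, 51, 47, 30, 53]

Partitioned: [13, 67, 35, 28, 51, 47, 30, 53]


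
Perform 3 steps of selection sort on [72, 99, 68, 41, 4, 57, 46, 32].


Initial: [72, 99, 68, 41, 4, 57, 46, 32]
Step 1: min=4 at 4
  Swap: [4, 99, 68, 41, 72, 57, 46, 32]
Step 2: min=32 at 7
  Swap: [4, 32, 68, 41, 72, 57, 46, 99]
Step 3: min=41 at 3
  Swap: [4, 32, 41, 68, 72, 57, 46, 99]

After 3 steps: [4, 32, 41, 68, 72, 57, 46, 99]


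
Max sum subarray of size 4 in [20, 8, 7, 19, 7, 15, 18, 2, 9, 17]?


[0:4]: 54
[1:5]: 41
[2:6]: 48
[3:7]: 59
[4:8]: 42
[5:9]: 44
[6:10]: 46

Max: 59 at [3:7]


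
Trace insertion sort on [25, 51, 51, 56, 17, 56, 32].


Initial: [25, 51, 51, 56, 17, 56, 32]
Insert 51: [25, 51, 51, 56, 17, 56, 32]
Insert 51: [25, 51, 51, 56, 17, 56, 32]
Insert 56: [25, 51, 51, 56, 17, 56, 32]
Insert 17: [17, 25, 51, 51, 56, 56, 32]
Insert 56: [17, 25, 51, 51, 56, 56, 32]
Insert 32: [17, 25, 32, 51, 51, 56, 56]

Sorted: [17, 25, 32, 51, 51, 56, 56]


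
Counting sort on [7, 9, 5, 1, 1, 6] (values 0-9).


Input: [7, 9, 5, 1, 1, 6]
Counts: [0, 2, 0, 0, 0, 1, 1, 1, 0, 1]

Sorted: [1, 1, 5, 6, 7, 9]


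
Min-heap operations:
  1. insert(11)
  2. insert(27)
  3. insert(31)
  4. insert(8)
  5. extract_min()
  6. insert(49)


insert(11) -> [11]
insert(27) -> [11, 27]
insert(31) -> [11, 27, 31]
insert(8) -> [8, 11, 31, 27]
extract_min()->8, [11, 27, 31]
insert(49) -> [11, 27, 31, 49]

Final heap: [11, 27, 31, 49]


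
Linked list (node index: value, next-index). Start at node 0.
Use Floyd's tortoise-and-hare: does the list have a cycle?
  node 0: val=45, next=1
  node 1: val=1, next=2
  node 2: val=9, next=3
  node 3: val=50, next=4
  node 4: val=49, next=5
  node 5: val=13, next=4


Floyd's tortoise (slow, +1) and hare (fast, +2):
  init: slow=0, fast=0
  step 1: slow=1, fast=2
  step 2: slow=2, fast=4
  step 3: slow=3, fast=4
  step 4: slow=4, fast=4
  slow == fast at node 4: cycle detected

Cycle: yes
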